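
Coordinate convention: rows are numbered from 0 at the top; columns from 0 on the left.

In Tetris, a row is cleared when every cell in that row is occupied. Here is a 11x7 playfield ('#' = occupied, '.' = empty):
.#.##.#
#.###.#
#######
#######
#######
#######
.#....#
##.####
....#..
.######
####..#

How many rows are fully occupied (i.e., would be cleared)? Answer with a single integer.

Answer: 4

Derivation:
Check each row:
  row 0: 3 empty cells -> not full
  row 1: 2 empty cells -> not full
  row 2: 0 empty cells -> FULL (clear)
  row 3: 0 empty cells -> FULL (clear)
  row 4: 0 empty cells -> FULL (clear)
  row 5: 0 empty cells -> FULL (clear)
  row 6: 5 empty cells -> not full
  row 7: 1 empty cell -> not full
  row 8: 6 empty cells -> not full
  row 9: 1 empty cell -> not full
  row 10: 2 empty cells -> not full
Total rows cleared: 4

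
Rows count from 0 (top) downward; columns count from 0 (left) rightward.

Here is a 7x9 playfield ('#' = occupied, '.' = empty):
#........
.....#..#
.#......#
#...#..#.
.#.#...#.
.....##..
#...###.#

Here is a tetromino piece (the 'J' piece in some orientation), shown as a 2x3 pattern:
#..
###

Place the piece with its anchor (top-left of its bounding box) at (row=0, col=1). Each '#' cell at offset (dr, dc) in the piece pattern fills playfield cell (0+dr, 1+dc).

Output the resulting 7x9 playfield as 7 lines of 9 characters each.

Answer: ##.......
.###.#..#
.#......#
#...#..#.
.#.#...#.
.....##..
#...###.#

Derivation:
Fill (0+0,1+0) = (0,1)
Fill (0+1,1+0) = (1,1)
Fill (0+1,1+1) = (1,2)
Fill (0+1,1+2) = (1,3)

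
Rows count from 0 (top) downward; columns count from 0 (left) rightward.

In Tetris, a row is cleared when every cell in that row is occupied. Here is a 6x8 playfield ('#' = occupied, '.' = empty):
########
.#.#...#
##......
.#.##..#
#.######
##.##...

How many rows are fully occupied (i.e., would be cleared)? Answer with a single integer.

Answer: 1

Derivation:
Check each row:
  row 0: 0 empty cells -> FULL (clear)
  row 1: 5 empty cells -> not full
  row 2: 6 empty cells -> not full
  row 3: 4 empty cells -> not full
  row 4: 1 empty cell -> not full
  row 5: 4 empty cells -> not full
Total rows cleared: 1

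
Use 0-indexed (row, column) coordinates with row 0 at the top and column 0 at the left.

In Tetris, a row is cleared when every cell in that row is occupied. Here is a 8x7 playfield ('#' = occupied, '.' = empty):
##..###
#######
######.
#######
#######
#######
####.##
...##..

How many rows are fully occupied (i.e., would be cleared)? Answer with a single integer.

Check each row:
  row 0: 2 empty cells -> not full
  row 1: 0 empty cells -> FULL (clear)
  row 2: 1 empty cell -> not full
  row 3: 0 empty cells -> FULL (clear)
  row 4: 0 empty cells -> FULL (clear)
  row 5: 0 empty cells -> FULL (clear)
  row 6: 1 empty cell -> not full
  row 7: 5 empty cells -> not full
Total rows cleared: 4

Answer: 4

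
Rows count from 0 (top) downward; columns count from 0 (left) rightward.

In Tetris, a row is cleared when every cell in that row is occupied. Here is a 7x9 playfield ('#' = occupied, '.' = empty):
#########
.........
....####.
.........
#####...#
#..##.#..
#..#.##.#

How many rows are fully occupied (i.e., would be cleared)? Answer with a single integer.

Answer: 1

Derivation:
Check each row:
  row 0: 0 empty cells -> FULL (clear)
  row 1: 9 empty cells -> not full
  row 2: 5 empty cells -> not full
  row 3: 9 empty cells -> not full
  row 4: 3 empty cells -> not full
  row 5: 5 empty cells -> not full
  row 6: 4 empty cells -> not full
Total rows cleared: 1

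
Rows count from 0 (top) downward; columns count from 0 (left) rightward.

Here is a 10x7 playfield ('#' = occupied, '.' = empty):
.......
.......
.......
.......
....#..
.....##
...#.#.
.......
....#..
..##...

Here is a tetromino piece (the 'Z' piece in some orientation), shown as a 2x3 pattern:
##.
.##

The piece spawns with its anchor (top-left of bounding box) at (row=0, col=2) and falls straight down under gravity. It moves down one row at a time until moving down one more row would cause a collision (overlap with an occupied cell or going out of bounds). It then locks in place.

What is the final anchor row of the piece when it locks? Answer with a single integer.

Spawn at (row=0, col=2). Try each row:
  row 0: fits
  row 1: fits
  row 2: fits
  row 3: blocked -> lock at row 2

Answer: 2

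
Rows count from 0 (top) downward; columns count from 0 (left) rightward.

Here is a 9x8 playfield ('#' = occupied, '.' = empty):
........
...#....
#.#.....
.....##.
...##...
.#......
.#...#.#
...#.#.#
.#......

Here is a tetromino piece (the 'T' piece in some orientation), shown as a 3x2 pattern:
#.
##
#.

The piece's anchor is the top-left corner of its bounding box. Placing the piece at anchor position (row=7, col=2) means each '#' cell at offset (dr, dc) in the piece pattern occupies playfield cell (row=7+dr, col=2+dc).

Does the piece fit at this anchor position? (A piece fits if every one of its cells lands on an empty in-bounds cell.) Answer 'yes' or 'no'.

Answer: no

Derivation:
Check each piece cell at anchor (7, 2):
  offset (0,0) -> (7,2): empty -> OK
  offset (1,0) -> (8,2): empty -> OK
  offset (1,1) -> (8,3): empty -> OK
  offset (2,0) -> (9,2): out of bounds -> FAIL
All cells valid: no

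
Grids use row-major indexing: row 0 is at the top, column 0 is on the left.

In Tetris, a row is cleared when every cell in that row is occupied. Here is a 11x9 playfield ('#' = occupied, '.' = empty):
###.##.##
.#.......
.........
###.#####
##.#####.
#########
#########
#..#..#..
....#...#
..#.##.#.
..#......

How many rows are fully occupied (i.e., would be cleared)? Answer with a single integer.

Check each row:
  row 0: 2 empty cells -> not full
  row 1: 8 empty cells -> not full
  row 2: 9 empty cells -> not full
  row 3: 1 empty cell -> not full
  row 4: 2 empty cells -> not full
  row 5: 0 empty cells -> FULL (clear)
  row 6: 0 empty cells -> FULL (clear)
  row 7: 6 empty cells -> not full
  row 8: 7 empty cells -> not full
  row 9: 5 empty cells -> not full
  row 10: 8 empty cells -> not full
Total rows cleared: 2

Answer: 2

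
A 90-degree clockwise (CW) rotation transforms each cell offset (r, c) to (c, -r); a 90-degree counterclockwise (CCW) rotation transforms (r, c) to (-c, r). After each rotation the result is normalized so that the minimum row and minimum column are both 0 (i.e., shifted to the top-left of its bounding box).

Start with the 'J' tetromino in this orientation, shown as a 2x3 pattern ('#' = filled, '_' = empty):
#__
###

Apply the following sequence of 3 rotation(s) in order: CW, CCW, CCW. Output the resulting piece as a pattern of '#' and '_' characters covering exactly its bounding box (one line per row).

Start:
#__
###
After rotation 1 (CW):
##
#_
#_
After rotation 2 (CCW):
#__
###
After rotation 3 (CCW):
_#
_#
##

Answer: _#
_#
##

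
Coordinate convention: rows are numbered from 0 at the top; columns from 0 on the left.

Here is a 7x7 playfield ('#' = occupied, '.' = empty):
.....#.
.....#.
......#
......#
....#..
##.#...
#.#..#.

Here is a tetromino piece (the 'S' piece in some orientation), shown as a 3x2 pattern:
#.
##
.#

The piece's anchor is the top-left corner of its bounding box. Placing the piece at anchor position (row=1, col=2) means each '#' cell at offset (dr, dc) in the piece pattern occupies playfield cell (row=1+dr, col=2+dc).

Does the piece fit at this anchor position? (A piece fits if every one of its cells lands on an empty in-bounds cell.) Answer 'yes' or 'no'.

Answer: yes

Derivation:
Check each piece cell at anchor (1, 2):
  offset (0,0) -> (1,2): empty -> OK
  offset (1,0) -> (2,2): empty -> OK
  offset (1,1) -> (2,3): empty -> OK
  offset (2,1) -> (3,3): empty -> OK
All cells valid: yes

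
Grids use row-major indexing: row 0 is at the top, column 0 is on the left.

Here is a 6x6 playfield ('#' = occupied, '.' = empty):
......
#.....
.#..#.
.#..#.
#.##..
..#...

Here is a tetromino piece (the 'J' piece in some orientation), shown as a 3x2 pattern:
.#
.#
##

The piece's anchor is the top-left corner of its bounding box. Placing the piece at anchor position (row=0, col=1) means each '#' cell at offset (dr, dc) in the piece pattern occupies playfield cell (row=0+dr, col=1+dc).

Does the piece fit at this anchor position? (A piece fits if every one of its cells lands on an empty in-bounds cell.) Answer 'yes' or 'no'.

Check each piece cell at anchor (0, 1):
  offset (0,1) -> (0,2): empty -> OK
  offset (1,1) -> (1,2): empty -> OK
  offset (2,0) -> (2,1): occupied ('#') -> FAIL
  offset (2,1) -> (2,2): empty -> OK
All cells valid: no

Answer: no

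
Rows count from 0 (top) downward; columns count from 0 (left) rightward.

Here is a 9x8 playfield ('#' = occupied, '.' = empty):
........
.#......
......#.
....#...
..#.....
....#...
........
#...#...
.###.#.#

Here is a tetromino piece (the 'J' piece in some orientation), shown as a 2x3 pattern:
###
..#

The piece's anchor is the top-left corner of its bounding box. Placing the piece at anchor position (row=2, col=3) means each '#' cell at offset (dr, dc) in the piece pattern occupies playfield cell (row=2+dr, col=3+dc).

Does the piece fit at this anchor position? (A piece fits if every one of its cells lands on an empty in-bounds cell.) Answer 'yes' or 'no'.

Answer: yes

Derivation:
Check each piece cell at anchor (2, 3):
  offset (0,0) -> (2,3): empty -> OK
  offset (0,1) -> (2,4): empty -> OK
  offset (0,2) -> (2,5): empty -> OK
  offset (1,2) -> (3,5): empty -> OK
All cells valid: yes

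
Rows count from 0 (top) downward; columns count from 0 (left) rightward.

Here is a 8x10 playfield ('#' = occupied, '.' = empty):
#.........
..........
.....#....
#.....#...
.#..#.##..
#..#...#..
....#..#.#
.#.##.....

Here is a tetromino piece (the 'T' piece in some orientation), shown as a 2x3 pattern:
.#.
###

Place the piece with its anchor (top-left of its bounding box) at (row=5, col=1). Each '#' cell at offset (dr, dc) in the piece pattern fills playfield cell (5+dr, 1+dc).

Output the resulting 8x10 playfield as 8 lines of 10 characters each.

Fill (5+0,1+1) = (5,2)
Fill (5+1,1+0) = (6,1)
Fill (5+1,1+1) = (6,2)
Fill (5+1,1+2) = (6,3)

Answer: #.........
..........
.....#....
#.....#...
.#..#.##..
#.##...#..
.####..#.#
.#.##.....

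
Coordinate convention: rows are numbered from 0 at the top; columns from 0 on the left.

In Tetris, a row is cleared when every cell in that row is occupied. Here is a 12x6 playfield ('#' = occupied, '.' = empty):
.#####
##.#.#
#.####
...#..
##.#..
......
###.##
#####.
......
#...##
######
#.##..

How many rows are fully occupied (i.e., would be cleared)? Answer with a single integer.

Answer: 1

Derivation:
Check each row:
  row 0: 1 empty cell -> not full
  row 1: 2 empty cells -> not full
  row 2: 1 empty cell -> not full
  row 3: 5 empty cells -> not full
  row 4: 3 empty cells -> not full
  row 5: 6 empty cells -> not full
  row 6: 1 empty cell -> not full
  row 7: 1 empty cell -> not full
  row 8: 6 empty cells -> not full
  row 9: 3 empty cells -> not full
  row 10: 0 empty cells -> FULL (clear)
  row 11: 3 empty cells -> not full
Total rows cleared: 1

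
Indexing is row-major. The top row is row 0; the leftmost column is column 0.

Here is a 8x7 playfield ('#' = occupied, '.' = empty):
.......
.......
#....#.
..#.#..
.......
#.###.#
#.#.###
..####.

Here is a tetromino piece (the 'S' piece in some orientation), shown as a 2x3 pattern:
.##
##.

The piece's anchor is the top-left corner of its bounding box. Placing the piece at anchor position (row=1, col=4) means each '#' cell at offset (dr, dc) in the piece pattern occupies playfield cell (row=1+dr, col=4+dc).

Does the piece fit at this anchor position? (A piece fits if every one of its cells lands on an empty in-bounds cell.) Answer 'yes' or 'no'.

Check each piece cell at anchor (1, 4):
  offset (0,1) -> (1,5): empty -> OK
  offset (0,2) -> (1,6): empty -> OK
  offset (1,0) -> (2,4): empty -> OK
  offset (1,1) -> (2,5): occupied ('#') -> FAIL
All cells valid: no

Answer: no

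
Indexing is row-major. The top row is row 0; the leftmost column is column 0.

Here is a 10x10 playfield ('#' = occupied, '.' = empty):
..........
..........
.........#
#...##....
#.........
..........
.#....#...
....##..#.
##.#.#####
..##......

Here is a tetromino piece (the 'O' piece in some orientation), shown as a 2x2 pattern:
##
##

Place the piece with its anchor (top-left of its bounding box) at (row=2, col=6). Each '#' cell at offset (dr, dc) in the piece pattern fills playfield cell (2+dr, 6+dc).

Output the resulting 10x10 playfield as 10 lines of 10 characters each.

Answer: ..........
..........
......##.#
#...####..
#.........
..........
.#....#...
....##..#.
##.#.#####
..##......

Derivation:
Fill (2+0,6+0) = (2,6)
Fill (2+0,6+1) = (2,7)
Fill (2+1,6+0) = (3,6)
Fill (2+1,6+1) = (3,7)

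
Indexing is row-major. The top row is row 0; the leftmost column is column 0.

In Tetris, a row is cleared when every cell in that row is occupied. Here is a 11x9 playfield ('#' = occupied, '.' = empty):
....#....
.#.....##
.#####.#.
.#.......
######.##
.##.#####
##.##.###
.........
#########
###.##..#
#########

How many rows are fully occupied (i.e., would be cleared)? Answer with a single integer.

Answer: 2

Derivation:
Check each row:
  row 0: 8 empty cells -> not full
  row 1: 6 empty cells -> not full
  row 2: 3 empty cells -> not full
  row 3: 8 empty cells -> not full
  row 4: 1 empty cell -> not full
  row 5: 2 empty cells -> not full
  row 6: 2 empty cells -> not full
  row 7: 9 empty cells -> not full
  row 8: 0 empty cells -> FULL (clear)
  row 9: 3 empty cells -> not full
  row 10: 0 empty cells -> FULL (clear)
Total rows cleared: 2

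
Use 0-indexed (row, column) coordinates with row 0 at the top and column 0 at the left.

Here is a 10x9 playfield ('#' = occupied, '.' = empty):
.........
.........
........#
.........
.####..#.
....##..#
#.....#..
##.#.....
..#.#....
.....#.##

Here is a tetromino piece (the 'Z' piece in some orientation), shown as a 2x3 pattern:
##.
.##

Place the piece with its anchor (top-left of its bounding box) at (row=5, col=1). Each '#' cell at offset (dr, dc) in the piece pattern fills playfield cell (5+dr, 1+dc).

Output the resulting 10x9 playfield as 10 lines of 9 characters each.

Fill (5+0,1+0) = (5,1)
Fill (5+0,1+1) = (5,2)
Fill (5+1,1+1) = (6,2)
Fill (5+1,1+2) = (6,3)

Answer: .........
.........
........#
.........
.####..#.
.##.##..#
#.##..#..
##.#.....
..#.#....
.....#.##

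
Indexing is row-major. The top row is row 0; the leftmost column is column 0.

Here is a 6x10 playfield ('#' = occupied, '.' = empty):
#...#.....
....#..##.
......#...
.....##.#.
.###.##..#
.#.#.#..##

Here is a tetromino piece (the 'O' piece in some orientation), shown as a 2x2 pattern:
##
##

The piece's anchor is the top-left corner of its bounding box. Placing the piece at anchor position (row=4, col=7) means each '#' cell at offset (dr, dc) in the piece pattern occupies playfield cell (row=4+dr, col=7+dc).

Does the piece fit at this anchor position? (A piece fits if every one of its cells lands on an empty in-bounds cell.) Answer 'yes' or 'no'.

Answer: no

Derivation:
Check each piece cell at anchor (4, 7):
  offset (0,0) -> (4,7): empty -> OK
  offset (0,1) -> (4,8): empty -> OK
  offset (1,0) -> (5,7): empty -> OK
  offset (1,1) -> (5,8): occupied ('#') -> FAIL
All cells valid: no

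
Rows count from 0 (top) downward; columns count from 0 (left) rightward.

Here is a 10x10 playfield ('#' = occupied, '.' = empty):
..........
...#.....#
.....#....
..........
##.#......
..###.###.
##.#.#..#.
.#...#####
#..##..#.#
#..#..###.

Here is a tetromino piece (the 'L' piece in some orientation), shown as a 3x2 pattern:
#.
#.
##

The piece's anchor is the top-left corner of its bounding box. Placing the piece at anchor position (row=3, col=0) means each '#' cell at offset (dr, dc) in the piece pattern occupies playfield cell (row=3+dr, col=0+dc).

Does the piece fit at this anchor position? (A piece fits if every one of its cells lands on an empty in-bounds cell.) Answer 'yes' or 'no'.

Check each piece cell at anchor (3, 0):
  offset (0,0) -> (3,0): empty -> OK
  offset (1,0) -> (4,0): occupied ('#') -> FAIL
  offset (2,0) -> (5,0): empty -> OK
  offset (2,1) -> (5,1): empty -> OK
All cells valid: no

Answer: no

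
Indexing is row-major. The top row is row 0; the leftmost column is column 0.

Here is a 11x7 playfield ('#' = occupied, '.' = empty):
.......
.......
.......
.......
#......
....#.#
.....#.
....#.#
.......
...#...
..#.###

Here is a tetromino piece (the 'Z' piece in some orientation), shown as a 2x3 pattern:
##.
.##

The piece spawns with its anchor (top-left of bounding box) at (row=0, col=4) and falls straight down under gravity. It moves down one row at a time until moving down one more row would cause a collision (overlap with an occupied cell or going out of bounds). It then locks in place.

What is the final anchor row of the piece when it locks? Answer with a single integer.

Answer: 3

Derivation:
Spawn at (row=0, col=4). Try each row:
  row 0: fits
  row 1: fits
  row 2: fits
  row 3: fits
  row 4: blocked -> lock at row 3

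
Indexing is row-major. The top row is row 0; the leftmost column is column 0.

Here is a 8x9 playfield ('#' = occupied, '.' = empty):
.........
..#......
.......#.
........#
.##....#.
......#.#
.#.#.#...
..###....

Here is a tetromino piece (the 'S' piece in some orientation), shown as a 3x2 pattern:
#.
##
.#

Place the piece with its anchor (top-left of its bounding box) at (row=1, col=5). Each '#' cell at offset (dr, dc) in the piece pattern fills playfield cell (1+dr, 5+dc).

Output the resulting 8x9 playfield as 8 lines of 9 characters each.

Fill (1+0,5+0) = (1,5)
Fill (1+1,5+0) = (2,5)
Fill (1+1,5+1) = (2,6)
Fill (1+2,5+1) = (3,6)

Answer: .........
..#..#...
.....###.
......#.#
.##....#.
......#.#
.#.#.#...
..###....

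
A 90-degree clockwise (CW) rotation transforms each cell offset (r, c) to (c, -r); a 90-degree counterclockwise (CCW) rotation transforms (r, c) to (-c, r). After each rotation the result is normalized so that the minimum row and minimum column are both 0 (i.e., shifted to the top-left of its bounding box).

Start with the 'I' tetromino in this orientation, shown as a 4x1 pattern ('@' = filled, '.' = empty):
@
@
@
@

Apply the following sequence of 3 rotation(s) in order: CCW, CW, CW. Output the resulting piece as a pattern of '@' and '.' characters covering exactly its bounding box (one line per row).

Answer: @@@@

Derivation:
Start:
@
@
@
@
After rotation 1 (CCW):
@@@@
After rotation 2 (CW):
@
@
@
@
After rotation 3 (CW):
@@@@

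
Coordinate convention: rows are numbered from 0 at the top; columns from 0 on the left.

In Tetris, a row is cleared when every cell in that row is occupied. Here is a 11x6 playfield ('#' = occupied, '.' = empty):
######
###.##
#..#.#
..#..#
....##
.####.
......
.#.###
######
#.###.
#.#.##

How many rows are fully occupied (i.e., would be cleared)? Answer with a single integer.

Check each row:
  row 0: 0 empty cells -> FULL (clear)
  row 1: 1 empty cell -> not full
  row 2: 3 empty cells -> not full
  row 3: 4 empty cells -> not full
  row 4: 4 empty cells -> not full
  row 5: 2 empty cells -> not full
  row 6: 6 empty cells -> not full
  row 7: 2 empty cells -> not full
  row 8: 0 empty cells -> FULL (clear)
  row 9: 2 empty cells -> not full
  row 10: 2 empty cells -> not full
Total rows cleared: 2

Answer: 2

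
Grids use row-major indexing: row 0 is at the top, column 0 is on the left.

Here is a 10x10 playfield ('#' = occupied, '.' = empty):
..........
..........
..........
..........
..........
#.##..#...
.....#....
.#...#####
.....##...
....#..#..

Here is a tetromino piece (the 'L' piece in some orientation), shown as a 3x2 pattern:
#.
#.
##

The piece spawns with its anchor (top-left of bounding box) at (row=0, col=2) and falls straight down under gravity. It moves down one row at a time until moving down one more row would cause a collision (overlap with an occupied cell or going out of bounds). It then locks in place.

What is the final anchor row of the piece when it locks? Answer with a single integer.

Spawn at (row=0, col=2). Try each row:
  row 0: fits
  row 1: fits
  row 2: fits
  row 3: blocked -> lock at row 2

Answer: 2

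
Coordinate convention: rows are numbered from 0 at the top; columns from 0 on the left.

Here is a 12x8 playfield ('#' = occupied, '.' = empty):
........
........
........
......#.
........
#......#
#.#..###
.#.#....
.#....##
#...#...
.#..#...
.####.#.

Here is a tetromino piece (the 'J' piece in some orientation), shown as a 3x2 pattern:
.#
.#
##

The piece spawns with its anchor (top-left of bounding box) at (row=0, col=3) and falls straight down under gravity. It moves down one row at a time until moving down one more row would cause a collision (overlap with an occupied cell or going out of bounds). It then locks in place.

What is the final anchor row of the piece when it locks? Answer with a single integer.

Spawn at (row=0, col=3). Try each row:
  row 0: fits
  row 1: fits
  row 2: fits
  row 3: fits
  row 4: fits
  row 5: blocked -> lock at row 4

Answer: 4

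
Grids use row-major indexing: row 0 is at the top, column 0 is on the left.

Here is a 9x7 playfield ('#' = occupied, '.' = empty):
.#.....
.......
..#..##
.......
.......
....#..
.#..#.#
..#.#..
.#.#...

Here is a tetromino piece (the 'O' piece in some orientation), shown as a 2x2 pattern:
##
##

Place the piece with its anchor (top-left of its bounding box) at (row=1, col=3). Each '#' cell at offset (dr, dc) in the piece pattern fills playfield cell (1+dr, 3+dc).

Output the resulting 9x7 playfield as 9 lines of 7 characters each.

Fill (1+0,3+0) = (1,3)
Fill (1+0,3+1) = (1,4)
Fill (1+1,3+0) = (2,3)
Fill (1+1,3+1) = (2,4)

Answer: .#.....
...##..
..#####
.......
.......
....#..
.#..#.#
..#.#..
.#.#...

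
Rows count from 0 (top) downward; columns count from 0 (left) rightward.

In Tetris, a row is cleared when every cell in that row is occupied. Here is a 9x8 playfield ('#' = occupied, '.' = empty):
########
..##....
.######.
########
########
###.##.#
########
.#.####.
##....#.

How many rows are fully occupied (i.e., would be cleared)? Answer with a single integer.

Answer: 4

Derivation:
Check each row:
  row 0: 0 empty cells -> FULL (clear)
  row 1: 6 empty cells -> not full
  row 2: 2 empty cells -> not full
  row 3: 0 empty cells -> FULL (clear)
  row 4: 0 empty cells -> FULL (clear)
  row 5: 2 empty cells -> not full
  row 6: 0 empty cells -> FULL (clear)
  row 7: 3 empty cells -> not full
  row 8: 5 empty cells -> not full
Total rows cleared: 4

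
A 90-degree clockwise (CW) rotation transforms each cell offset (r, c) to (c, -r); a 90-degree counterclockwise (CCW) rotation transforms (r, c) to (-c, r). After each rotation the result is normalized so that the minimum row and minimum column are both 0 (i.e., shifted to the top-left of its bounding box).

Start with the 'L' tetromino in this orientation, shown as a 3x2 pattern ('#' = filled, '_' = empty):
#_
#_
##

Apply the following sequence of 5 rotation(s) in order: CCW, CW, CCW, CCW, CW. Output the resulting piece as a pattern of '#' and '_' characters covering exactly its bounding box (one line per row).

Start:
#_
#_
##
After rotation 1 (CCW):
__#
###
After rotation 2 (CW):
#_
#_
##
After rotation 3 (CCW):
__#
###
After rotation 4 (CCW):
##
_#
_#
After rotation 5 (CW):
__#
###

Answer: __#
###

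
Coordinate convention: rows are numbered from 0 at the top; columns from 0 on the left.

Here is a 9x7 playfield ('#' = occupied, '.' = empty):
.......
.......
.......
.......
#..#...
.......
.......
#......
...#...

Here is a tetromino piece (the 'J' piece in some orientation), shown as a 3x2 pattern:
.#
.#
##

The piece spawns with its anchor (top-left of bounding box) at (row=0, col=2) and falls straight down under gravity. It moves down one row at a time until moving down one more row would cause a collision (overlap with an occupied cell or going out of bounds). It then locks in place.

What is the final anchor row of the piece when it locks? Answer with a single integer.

Spawn at (row=0, col=2). Try each row:
  row 0: fits
  row 1: fits
  row 2: blocked -> lock at row 1

Answer: 1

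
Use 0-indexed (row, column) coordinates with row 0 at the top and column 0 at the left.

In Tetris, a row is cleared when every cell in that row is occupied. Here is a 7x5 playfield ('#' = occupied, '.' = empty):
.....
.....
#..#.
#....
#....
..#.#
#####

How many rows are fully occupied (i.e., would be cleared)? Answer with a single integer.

Answer: 1

Derivation:
Check each row:
  row 0: 5 empty cells -> not full
  row 1: 5 empty cells -> not full
  row 2: 3 empty cells -> not full
  row 3: 4 empty cells -> not full
  row 4: 4 empty cells -> not full
  row 5: 3 empty cells -> not full
  row 6: 0 empty cells -> FULL (clear)
Total rows cleared: 1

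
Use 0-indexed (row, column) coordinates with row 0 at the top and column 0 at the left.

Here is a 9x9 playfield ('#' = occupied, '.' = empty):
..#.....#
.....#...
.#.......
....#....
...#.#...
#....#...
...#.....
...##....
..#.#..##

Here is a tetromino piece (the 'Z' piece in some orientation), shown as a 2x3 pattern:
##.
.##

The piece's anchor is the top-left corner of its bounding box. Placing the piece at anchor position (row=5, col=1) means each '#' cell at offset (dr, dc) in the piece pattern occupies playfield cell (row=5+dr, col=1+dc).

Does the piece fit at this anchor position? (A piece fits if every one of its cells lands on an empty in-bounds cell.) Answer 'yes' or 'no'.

Answer: no

Derivation:
Check each piece cell at anchor (5, 1):
  offset (0,0) -> (5,1): empty -> OK
  offset (0,1) -> (5,2): empty -> OK
  offset (1,1) -> (6,2): empty -> OK
  offset (1,2) -> (6,3): occupied ('#') -> FAIL
All cells valid: no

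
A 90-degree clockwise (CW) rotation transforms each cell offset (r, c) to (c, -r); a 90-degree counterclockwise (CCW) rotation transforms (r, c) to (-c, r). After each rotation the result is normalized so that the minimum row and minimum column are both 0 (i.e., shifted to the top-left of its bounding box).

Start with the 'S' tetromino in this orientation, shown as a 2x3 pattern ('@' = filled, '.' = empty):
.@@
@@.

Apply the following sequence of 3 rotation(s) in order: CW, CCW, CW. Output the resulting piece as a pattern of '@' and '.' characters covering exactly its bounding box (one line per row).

Answer: @.
@@
.@

Derivation:
Start:
.@@
@@.
After rotation 1 (CW):
@.
@@
.@
After rotation 2 (CCW):
.@@
@@.
After rotation 3 (CW):
@.
@@
.@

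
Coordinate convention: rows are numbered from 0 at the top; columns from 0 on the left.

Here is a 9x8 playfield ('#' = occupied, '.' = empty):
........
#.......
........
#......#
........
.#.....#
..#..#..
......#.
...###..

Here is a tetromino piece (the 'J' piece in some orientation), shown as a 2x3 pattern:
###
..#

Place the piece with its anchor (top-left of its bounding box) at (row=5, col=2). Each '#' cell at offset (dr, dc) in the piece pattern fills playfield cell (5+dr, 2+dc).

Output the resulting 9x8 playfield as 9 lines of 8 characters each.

Answer: ........
#.......
........
#......#
........
.####..#
..#.##..
......#.
...###..

Derivation:
Fill (5+0,2+0) = (5,2)
Fill (5+0,2+1) = (5,3)
Fill (5+0,2+2) = (5,4)
Fill (5+1,2+2) = (6,4)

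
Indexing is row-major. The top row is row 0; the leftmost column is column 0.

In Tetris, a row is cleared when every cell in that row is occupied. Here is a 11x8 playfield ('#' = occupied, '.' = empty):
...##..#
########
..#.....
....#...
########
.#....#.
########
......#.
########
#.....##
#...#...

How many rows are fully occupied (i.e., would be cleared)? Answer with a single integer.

Check each row:
  row 0: 5 empty cells -> not full
  row 1: 0 empty cells -> FULL (clear)
  row 2: 7 empty cells -> not full
  row 3: 7 empty cells -> not full
  row 4: 0 empty cells -> FULL (clear)
  row 5: 6 empty cells -> not full
  row 6: 0 empty cells -> FULL (clear)
  row 7: 7 empty cells -> not full
  row 8: 0 empty cells -> FULL (clear)
  row 9: 5 empty cells -> not full
  row 10: 6 empty cells -> not full
Total rows cleared: 4

Answer: 4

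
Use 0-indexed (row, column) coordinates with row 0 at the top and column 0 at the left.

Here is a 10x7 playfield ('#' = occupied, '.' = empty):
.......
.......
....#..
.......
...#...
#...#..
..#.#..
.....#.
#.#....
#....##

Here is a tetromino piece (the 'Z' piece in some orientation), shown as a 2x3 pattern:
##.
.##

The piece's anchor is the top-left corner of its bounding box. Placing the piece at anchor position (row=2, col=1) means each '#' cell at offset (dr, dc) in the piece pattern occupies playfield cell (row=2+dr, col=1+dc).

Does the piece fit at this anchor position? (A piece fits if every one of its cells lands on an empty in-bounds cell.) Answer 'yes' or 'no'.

Answer: yes

Derivation:
Check each piece cell at anchor (2, 1):
  offset (0,0) -> (2,1): empty -> OK
  offset (0,1) -> (2,2): empty -> OK
  offset (1,1) -> (3,2): empty -> OK
  offset (1,2) -> (3,3): empty -> OK
All cells valid: yes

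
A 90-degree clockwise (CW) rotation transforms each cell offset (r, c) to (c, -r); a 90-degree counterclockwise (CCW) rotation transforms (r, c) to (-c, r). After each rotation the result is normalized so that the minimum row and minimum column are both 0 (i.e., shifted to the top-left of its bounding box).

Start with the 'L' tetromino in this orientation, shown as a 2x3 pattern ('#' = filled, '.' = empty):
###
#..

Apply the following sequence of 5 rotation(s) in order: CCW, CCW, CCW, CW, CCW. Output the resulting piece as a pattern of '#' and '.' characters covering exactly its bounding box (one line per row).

Answer: ##
.#
.#

Derivation:
Start:
###
#..
After rotation 1 (CCW):
#.
#.
##
After rotation 2 (CCW):
..#
###
After rotation 3 (CCW):
##
.#
.#
After rotation 4 (CW):
..#
###
After rotation 5 (CCW):
##
.#
.#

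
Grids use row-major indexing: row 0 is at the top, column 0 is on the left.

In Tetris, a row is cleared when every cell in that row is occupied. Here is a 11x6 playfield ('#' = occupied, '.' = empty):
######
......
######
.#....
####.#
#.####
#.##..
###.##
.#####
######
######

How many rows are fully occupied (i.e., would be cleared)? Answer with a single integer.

Answer: 4

Derivation:
Check each row:
  row 0: 0 empty cells -> FULL (clear)
  row 1: 6 empty cells -> not full
  row 2: 0 empty cells -> FULL (clear)
  row 3: 5 empty cells -> not full
  row 4: 1 empty cell -> not full
  row 5: 1 empty cell -> not full
  row 6: 3 empty cells -> not full
  row 7: 1 empty cell -> not full
  row 8: 1 empty cell -> not full
  row 9: 0 empty cells -> FULL (clear)
  row 10: 0 empty cells -> FULL (clear)
Total rows cleared: 4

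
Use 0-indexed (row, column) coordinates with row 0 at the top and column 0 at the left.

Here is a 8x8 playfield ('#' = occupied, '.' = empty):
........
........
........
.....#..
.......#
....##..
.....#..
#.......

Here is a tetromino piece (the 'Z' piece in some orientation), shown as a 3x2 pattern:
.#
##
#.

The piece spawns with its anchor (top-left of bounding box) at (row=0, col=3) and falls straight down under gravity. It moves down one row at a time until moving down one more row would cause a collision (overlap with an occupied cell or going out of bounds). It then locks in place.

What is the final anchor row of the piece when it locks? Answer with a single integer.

Spawn at (row=0, col=3). Try each row:
  row 0: fits
  row 1: fits
  row 2: fits
  row 3: fits
  row 4: blocked -> lock at row 3

Answer: 3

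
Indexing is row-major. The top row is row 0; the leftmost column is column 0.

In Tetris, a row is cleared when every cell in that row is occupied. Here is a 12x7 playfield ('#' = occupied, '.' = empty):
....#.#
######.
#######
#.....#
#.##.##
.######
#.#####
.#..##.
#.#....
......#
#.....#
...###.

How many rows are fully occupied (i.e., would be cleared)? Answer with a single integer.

Check each row:
  row 0: 5 empty cells -> not full
  row 1: 1 empty cell -> not full
  row 2: 0 empty cells -> FULL (clear)
  row 3: 5 empty cells -> not full
  row 4: 2 empty cells -> not full
  row 5: 1 empty cell -> not full
  row 6: 1 empty cell -> not full
  row 7: 4 empty cells -> not full
  row 8: 5 empty cells -> not full
  row 9: 6 empty cells -> not full
  row 10: 5 empty cells -> not full
  row 11: 4 empty cells -> not full
Total rows cleared: 1

Answer: 1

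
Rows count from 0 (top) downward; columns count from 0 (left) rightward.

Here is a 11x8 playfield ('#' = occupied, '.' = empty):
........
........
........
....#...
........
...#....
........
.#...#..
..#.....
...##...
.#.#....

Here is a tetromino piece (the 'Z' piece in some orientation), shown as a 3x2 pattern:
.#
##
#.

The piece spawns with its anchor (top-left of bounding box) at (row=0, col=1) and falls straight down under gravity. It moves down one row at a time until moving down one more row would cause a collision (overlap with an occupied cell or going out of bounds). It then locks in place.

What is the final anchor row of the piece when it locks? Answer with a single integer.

Spawn at (row=0, col=1). Try each row:
  row 0: fits
  row 1: fits
  row 2: fits
  row 3: fits
  row 4: fits
  row 5: blocked -> lock at row 4

Answer: 4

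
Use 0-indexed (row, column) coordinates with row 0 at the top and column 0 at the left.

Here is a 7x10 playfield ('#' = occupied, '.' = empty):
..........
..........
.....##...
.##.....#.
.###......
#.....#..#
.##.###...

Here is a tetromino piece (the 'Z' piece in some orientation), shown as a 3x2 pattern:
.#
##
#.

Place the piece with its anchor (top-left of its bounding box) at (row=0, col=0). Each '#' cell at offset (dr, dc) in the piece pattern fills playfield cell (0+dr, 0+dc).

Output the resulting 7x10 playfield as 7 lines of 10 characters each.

Fill (0+0,0+1) = (0,1)
Fill (0+1,0+0) = (1,0)
Fill (0+1,0+1) = (1,1)
Fill (0+2,0+0) = (2,0)

Answer: .#........
##........
#....##...
.##.....#.
.###......
#.....#..#
.##.###...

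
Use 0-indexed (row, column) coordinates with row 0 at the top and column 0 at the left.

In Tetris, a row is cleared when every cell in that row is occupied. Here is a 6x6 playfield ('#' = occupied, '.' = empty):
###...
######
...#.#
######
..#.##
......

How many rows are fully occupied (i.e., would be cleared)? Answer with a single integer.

Check each row:
  row 0: 3 empty cells -> not full
  row 1: 0 empty cells -> FULL (clear)
  row 2: 4 empty cells -> not full
  row 3: 0 empty cells -> FULL (clear)
  row 4: 3 empty cells -> not full
  row 5: 6 empty cells -> not full
Total rows cleared: 2

Answer: 2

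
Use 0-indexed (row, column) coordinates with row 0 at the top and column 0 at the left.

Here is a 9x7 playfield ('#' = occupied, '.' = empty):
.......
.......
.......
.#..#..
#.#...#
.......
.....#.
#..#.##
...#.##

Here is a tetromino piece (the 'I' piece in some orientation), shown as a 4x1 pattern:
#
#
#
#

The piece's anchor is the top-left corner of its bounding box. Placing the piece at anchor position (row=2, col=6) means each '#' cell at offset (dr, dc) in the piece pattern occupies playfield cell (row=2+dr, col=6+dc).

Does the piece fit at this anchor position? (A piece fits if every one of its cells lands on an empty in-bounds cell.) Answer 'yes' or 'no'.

Check each piece cell at anchor (2, 6):
  offset (0,0) -> (2,6): empty -> OK
  offset (1,0) -> (3,6): empty -> OK
  offset (2,0) -> (4,6): occupied ('#') -> FAIL
  offset (3,0) -> (5,6): empty -> OK
All cells valid: no

Answer: no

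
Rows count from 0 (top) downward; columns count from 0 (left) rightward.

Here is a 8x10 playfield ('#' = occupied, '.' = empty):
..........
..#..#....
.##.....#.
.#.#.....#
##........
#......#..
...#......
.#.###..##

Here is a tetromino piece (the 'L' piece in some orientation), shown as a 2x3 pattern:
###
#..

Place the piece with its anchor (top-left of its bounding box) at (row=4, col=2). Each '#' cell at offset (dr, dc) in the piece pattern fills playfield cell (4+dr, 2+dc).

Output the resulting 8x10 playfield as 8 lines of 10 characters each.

Answer: ..........
..#..#....
.##.....#.
.#.#.....#
#####.....
#.#....#..
...#......
.#.###..##

Derivation:
Fill (4+0,2+0) = (4,2)
Fill (4+0,2+1) = (4,3)
Fill (4+0,2+2) = (4,4)
Fill (4+1,2+0) = (5,2)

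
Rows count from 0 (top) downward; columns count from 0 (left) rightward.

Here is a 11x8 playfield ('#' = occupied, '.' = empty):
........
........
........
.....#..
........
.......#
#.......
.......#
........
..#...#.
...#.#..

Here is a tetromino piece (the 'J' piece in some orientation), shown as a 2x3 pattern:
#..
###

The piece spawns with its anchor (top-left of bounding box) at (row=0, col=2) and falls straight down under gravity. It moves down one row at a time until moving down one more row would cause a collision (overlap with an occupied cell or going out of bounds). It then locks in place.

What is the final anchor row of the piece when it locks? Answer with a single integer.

Spawn at (row=0, col=2). Try each row:
  row 0: fits
  row 1: fits
  row 2: fits
  row 3: fits
  row 4: fits
  row 5: fits
  row 6: fits
  row 7: fits
  row 8: blocked -> lock at row 7

Answer: 7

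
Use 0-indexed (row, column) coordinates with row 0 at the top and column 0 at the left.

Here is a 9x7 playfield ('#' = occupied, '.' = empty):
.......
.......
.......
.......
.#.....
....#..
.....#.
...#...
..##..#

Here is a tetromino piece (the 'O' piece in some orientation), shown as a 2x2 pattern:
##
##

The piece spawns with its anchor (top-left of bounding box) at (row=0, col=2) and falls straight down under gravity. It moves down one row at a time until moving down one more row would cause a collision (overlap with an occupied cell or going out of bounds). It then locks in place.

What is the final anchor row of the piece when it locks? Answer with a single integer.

Spawn at (row=0, col=2). Try each row:
  row 0: fits
  row 1: fits
  row 2: fits
  row 3: fits
  row 4: fits
  row 5: fits
  row 6: blocked -> lock at row 5

Answer: 5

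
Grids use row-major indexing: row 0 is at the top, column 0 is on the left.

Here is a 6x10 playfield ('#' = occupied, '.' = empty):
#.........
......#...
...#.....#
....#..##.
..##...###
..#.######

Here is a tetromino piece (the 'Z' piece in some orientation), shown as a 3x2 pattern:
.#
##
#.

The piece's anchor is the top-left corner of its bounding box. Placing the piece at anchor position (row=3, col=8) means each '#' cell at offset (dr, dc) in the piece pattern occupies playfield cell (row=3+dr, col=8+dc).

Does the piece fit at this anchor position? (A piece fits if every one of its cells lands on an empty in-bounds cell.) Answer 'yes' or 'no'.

Check each piece cell at anchor (3, 8):
  offset (0,1) -> (3,9): empty -> OK
  offset (1,0) -> (4,8): occupied ('#') -> FAIL
  offset (1,1) -> (4,9): occupied ('#') -> FAIL
  offset (2,0) -> (5,8): occupied ('#') -> FAIL
All cells valid: no

Answer: no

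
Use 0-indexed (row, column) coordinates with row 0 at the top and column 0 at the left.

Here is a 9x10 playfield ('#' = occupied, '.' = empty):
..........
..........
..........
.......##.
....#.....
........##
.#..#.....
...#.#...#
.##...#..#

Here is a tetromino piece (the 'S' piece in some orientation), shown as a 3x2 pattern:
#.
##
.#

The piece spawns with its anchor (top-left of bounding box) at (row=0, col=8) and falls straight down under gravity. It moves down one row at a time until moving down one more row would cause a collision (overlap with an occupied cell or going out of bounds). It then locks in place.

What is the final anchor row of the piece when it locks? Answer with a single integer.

Spawn at (row=0, col=8). Try each row:
  row 0: fits
  row 1: fits
  row 2: blocked -> lock at row 1

Answer: 1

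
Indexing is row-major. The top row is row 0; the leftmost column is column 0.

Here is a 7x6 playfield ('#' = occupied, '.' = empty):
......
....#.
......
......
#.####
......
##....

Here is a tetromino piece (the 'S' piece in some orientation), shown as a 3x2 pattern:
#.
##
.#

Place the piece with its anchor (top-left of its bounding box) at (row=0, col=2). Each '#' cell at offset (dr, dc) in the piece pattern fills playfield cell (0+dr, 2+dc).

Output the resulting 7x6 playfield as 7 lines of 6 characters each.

Fill (0+0,2+0) = (0,2)
Fill (0+1,2+0) = (1,2)
Fill (0+1,2+1) = (1,3)
Fill (0+2,2+1) = (2,3)

Answer: ..#...
..###.
...#..
......
#.####
......
##....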